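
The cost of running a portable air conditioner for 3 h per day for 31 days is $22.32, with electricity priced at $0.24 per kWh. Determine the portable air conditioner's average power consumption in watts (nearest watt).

Energy = $22.32 ÷ $0.24/kWh = 93 kWh
Runtime = 3 h/day × 31 days = 93 h
Power = 93 kWh ÷ 93 h = 1 kW = 1000 W

1000 W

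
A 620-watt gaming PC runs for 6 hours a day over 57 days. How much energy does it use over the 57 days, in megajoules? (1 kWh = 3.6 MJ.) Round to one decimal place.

763.3 MJ

Runtime = 6 h/day × 57 days = 342 h
Energy = 0.62 kW × 342 h = 212.04 kWh
= 212.04 × 3.6 MJ = 763.3 MJ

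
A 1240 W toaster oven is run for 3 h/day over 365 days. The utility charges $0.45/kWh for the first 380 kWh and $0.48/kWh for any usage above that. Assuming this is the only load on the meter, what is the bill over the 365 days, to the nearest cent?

$640.34

Runtime = 3 h/day × 365 days = 1095 h
Energy = 1.24 kW × 1095 h = 1357.8 kWh
Tier 1 (0–380 kWh): 380 × $0.45 = $171
Above 380 kWh: 977.8 × $0.48 = $469.344
Bill = $640.34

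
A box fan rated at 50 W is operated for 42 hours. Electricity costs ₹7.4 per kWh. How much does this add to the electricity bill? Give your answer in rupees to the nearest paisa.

Energy = 0.05 kW × 42 h = 2.1 kWh
Cost = 2.1 kWh × ₹7.4/kWh = ₹15.54

₹15.54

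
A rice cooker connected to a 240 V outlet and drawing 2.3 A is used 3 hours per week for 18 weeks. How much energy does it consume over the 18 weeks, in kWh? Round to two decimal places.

Power = 2.3 A × 240 V = 552 W = 0.552 kW
Runtime = 3 h/week × 18 weeks = 54 h
Energy = 0.552 kW × 54 h = 29.808 kWh ≈ 29.81 kWh

29.81 kWh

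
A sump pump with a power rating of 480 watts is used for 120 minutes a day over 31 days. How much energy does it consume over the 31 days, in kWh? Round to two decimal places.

Runtime = 120 min × 31 = 3720 min = 62 h
Energy = 0.48 kW × 62 h = 29.76 kWh

29.76 kWh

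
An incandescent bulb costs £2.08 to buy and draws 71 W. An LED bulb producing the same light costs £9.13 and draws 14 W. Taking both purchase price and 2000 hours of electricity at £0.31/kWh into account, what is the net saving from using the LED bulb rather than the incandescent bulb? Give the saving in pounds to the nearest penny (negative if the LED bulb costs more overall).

incandescent bulb: £2.08 + (71/1000) kW × 2000 h × £0.31 = £2.08 + £44.02 = £46.1
LED bulb: £9.13 + (14/1000) kW × 2000 h × £0.31 = £9.13 + £8.68 = £17.81
Saving = £46.1 − £17.81 = £28.29

£28.29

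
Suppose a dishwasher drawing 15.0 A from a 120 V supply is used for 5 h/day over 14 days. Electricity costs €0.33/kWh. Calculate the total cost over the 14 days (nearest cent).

Power = 15.0 A × 120 V = 1800 W = 1.8 kW
Runtime = 5 h/day × 14 days = 70 h
Energy = 1.8 kW × 70 h = 126 kWh
Cost = 126 kWh × €0.33/kWh = €41.58

€41.58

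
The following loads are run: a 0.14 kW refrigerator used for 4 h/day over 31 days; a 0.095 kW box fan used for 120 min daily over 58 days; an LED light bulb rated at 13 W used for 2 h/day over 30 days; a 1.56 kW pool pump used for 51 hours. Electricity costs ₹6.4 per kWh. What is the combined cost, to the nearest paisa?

refrigerator: Runtime = 4 h/day × 31 days = 124 h
refrigerator: 0.14 kW × 124 h = 17.36 kWh
box fan: Runtime = 120 min × 58 = 6960 min = 116 h
box fan: 0.095 kW × 116 h = 11.02 kWh
LED light bulb: Runtime = 2 h/day × 30 days = 60 h
LED light bulb: 0.013 kW × 60 h = 0.78 kWh
pool pump: 1.56 kW × 51 h = 79.56 kWh
Total energy = 108.72 kWh
Cost = 108.72 × ₹6.4 = ₹695.81

₹695.81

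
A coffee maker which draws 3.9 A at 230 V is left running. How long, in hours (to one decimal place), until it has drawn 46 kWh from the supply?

51.3 h

Power = 3.9 A × 230 V = 897 W = 0.897 kW
Hours = 46 kWh ÷ 0.897 kW = 51.3 h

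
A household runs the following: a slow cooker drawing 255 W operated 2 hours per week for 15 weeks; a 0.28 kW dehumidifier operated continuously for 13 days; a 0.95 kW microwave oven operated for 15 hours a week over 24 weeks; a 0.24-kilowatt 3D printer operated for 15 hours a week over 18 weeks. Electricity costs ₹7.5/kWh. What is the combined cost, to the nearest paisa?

₹3763.58

slow cooker: Runtime = 2 h/week × 15 weeks = 30 h
slow cooker: 0.255 kW × 30 h = 7.65 kWh
dehumidifier: Runtime = 24 h × 13 = 312 h
dehumidifier: 0.28 kW × 312 h = 87.36 kWh
microwave oven: Runtime = 15 h/week × 24 weeks = 360 h
microwave oven: 0.95 kW × 360 h = 342 kWh
3D printer: Runtime = 15 h/week × 18 weeks = 270 h
3D printer: 0.24 kW × 270 h = 64.8 kWh
Total energy = 501.81 kWh
Cost = 501.81 × ₹7.5 = ₹3763.58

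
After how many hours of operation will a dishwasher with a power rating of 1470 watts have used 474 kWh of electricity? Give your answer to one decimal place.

Hours = 474 kWh ÷ 1.47 kW = 322.4 h

322.4 h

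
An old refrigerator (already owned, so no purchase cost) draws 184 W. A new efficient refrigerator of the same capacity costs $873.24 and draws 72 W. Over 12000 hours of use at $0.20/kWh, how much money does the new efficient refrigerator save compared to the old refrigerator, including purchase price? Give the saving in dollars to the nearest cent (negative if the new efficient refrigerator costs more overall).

-$604.44

old refrigerator: $0.00 + (184/1000) kW × 12000 h × $0.20 = $0.00 + $441.6 = $441.6
new efficient refrigerator: $873.24 + (72/1000) kW × 12000 h × $0.20 = $873.24 + $172.8 = $1046.04
Saving = $441.6 − $1046.04 = −$604.44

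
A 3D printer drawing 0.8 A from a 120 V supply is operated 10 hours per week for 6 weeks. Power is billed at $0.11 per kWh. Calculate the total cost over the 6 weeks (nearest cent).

Power = 0.8 A × 120 V = 96 W = 0.096 kW
Runtime = 10 h/week × 6 weeks = 60 h
Energy = 0.096 kW × 60 h = 5.76 kWh
Cost = 5.76 kWh × $0.11/kWh = $0.63

$0.63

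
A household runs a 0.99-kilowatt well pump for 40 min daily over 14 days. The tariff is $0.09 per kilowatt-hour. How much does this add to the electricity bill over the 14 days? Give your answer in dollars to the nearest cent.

Runtime = 40 min × 14 = 560 min = 9.333333… h
Energy = 0.99 kW × 9.333333… h = 9.24 kWh
Cost = 9.24 kWh × $0.09/kWh = $0.83

$0.83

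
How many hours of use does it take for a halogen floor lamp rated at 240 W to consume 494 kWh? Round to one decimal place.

2058.3 h

Hours = 494 kWh ÷ 0.24 kW = 2058.3 h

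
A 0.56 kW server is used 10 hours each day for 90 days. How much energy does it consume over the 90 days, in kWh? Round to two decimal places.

504.00 kWh

Runtime = 10 h/day × 90 days = 900 h
Energy = 0.56 kW × 900 h = 504 kWh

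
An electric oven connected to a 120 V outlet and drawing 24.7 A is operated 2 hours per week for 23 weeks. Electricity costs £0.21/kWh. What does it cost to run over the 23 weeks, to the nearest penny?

Power = 24.7 A × 120 V = 2964 W = 2.964 kW
Runtime = 2 h/week × 23 weeks = 46 h
Energy = 2.964 kW × 46 h = 136.344 kWh
Cost = 136.344 kWh × £0.21/kWh = £28.63

£28.63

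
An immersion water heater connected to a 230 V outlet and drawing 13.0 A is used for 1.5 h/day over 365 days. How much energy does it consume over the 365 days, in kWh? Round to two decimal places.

Power = 13.0 A × 230 V = 2990 W = 2.99 kW
Runtime = 1.5 h/day × 365 days = 547.5 h
Energy = 2.99 kW × 547.5 h = 1637.025 kWh ≈ 1637.03 kWh

1637.03 kWh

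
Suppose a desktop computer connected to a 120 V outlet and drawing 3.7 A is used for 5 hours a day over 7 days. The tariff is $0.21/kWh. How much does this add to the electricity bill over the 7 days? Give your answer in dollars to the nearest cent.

$3.26

Power = 3.7 A × 120 V = 444 W = 0.444 kW
Runtime = 5 h/day × 7 days = 35 h
Energy = 0.444 kW × 35 h = 15.54 kWh
Cost = 15.54 kWh × $0.21/kWh = $3.26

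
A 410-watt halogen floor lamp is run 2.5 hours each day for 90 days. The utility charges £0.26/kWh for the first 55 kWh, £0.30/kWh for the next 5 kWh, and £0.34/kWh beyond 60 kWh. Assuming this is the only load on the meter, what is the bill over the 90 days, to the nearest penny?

Runtime = 2.5 h/day × 90 days = 225 h
Energy = 0.41 kW × 225 h = 92.25 kWh
Tier 1 (0–55 kWh): 55 × £0.26 = £14.3
Tier 2 (55–60 kWh): 5 × £0.30 = £1.5
Above 60 kWh: 32.25 × £0.34 = £10.965
Bill = £26.77

£26.77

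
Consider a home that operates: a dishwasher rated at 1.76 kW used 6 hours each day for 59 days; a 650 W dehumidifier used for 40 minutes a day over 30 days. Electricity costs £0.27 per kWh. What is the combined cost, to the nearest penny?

dishwasher: Runtime = 6 h/day × 59 days = 354 h
dishwasher: 1.76 kW × 354 h = 623.04 kWh
dehumidifier: Runtime = 40 min × 30 = 1200 min = 20 h
dehumidifier: 0.65 kW × 20 h = 13 kWh
Total energy = 636.04 kWh
Cost = 636.04 × £0.27 = £171.73

£171.73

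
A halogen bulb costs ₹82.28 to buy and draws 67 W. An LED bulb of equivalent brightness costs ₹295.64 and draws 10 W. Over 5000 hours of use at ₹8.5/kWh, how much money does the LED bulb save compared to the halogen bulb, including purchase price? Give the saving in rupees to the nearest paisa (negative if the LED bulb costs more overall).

₹2209.14

halogen bulb: ₹82.28 + (67/1000) kW × 5000 h × ₹8.5 = ₹82.28 + ₹2847.5 = ₹2929.78
LED bulb: ₹295.64 + (10/1000) kW × 5000 h × ₹8.5 = ₹295.64 + ₹425 = ₹720.64
Saving = ₹2929.78 − ₹720.64 = ₹2209.14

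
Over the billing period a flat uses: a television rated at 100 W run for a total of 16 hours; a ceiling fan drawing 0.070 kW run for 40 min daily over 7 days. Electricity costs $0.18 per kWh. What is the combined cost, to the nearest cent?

television: 0.1 kW × 16 h = 1.6 kWh
ceiling fan: Runtime = 40 min × 7 = 280 min = 4.666666… h
ceiling fan: 0.07 kW × 4.666666… h = 0.326666… kWh
Total energy = 1.926666… kWh
Cost = 1.926666… × $0.18 = $0.35

$0.35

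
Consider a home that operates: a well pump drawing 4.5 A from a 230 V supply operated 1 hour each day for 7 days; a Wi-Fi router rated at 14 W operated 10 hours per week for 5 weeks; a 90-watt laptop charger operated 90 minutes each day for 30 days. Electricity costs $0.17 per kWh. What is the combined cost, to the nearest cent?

well pump: Power = 4.5 A × 230 V = 1035 W = 1.035 kW
well pump: Runtime = 1 h/day × 7 days = 7 h
well pump: 1.035 kW × 7 h = 7.245 kWh
Wi-Fi router: Runtime = 10 h/week × 5 weeks = 50 h
Wi-Fi router: 0.014 kW × 50 h = 0.7 kWh
laptop charger: Runtime = 90 min × 30 = 2700 min = 45 h
laptop charger: 0.09 kW × 45 h = 4.05 kWh
Total energy = 11.995 kWh
Cost = 11.995 × $0.17 = $2.04

$2.04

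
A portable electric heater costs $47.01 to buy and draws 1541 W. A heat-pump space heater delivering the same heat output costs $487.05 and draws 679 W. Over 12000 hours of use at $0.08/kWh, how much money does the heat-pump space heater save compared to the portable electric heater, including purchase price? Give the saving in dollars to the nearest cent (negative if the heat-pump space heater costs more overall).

$387.48

portable electric heater: $47.01 + (1541/1000) kW × 12000 h × $0.08 = $47.01 + $1479.36 = $1526.37
heat-pump space heater: $487.05 + (679/1000) kW × 12000 h × $0.08 = $487.05 + $651.84 = $1138.89
Saving = $1526.37 − $1138.89 = $387.48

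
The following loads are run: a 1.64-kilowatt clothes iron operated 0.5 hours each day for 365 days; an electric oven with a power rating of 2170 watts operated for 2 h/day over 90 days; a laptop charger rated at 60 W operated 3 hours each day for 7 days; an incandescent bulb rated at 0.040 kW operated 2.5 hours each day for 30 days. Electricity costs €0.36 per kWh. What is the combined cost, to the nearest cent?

clothes iron: Runtime = 0.5 h/day × 365 days = 182.5 h
clothes iron: 1.64 kW × 182.5 h = 299.3 kWh
electric oven: Runtime = 2 h/day × 90 days = 180 h
electric oven: 2.17 kW × 180 h = 390.6 kWh
laptop charger: Runtime = 3 h/day × 7 days = 21 h
laptop charger: 0.06 kW × 21 h = 1.26 kWh
incandescent bulb: Runtime = 2.5 h/day × 30 days = 75 h
incandescent bulb: 0.04 kW × 75 h = 3 kWh
Total energy = 694.16 kWh
Cost = 694.16 × €0.36 = €249.90

€249.90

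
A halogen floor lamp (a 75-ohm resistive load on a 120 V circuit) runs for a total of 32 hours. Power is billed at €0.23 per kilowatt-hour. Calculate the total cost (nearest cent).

€1.41

Power = V²/R = 120²/75 = 192 W = 0.192 kW
Energy = 0.192 kW × 32 h = 6.144 kWh
Cost = 6.144 kWh × €0.23/kWh = €1.41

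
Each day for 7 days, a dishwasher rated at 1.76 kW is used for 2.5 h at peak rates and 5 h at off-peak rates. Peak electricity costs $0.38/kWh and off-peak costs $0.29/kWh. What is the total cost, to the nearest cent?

$29.57

Peak energy = 1.76 kW × 2.5 h × 7 = 30.8 kWh
Off-peak energy = 1.76 kW × 5 h × 7 = 61.6 kWh
Cost = 30.8 × $0.38 + 61.6 × $0.29 = $11.704 + $17.864 = $29.57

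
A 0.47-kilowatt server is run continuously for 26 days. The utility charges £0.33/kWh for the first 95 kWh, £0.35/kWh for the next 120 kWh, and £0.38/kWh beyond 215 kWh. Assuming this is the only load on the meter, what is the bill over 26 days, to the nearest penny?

£103.10

Runtime = 24 h × 26 = 624 h
Energy = 0.47 kW × 624 h = 293.28 kWh
Tier 1 (0–95 kWh): 95 × £0.33 = £31.35
Tier 2 (95–215 kWh): 120 × £0.35 = £42
Above 215 kWh: 78.28 × £0.38 = £29.7464
Bill = £103.10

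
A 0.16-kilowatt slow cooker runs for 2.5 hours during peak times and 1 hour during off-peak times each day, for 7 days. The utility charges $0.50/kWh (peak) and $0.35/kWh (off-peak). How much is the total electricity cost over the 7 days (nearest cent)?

Peak energy = 0.16 kW × 2.5 h × 7 = 2.8 kWh
Off-peak energy = 0.16 kW × 1 h × 7 = 1.12 kWh
Cost = 2.8 × $0.50 + 1.12 × $0.35 = $1.4 + $0.392 = $1.79

$1.79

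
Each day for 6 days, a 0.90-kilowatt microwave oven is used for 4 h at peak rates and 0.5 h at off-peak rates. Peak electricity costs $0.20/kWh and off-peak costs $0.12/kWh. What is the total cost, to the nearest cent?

Peak energy = 0.9 kW × 4 h × 6 = 21.6 kWh
Off-peak energy = 0.9 kW × 0.5 h × 6 = 2.7 kWh
Cost = 21.6 × $0.20 + 2.7 × $0.12 = $4.32 + $0.324 = $4.64

$4.64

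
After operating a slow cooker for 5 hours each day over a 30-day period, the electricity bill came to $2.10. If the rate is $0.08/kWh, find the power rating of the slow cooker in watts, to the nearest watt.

175 W

Energy = $2.10 ÷ $0.08/kWh = 26.25 kWh
Runtime = 5 h/day × 30 days = 150 h
Power = 26.25 kWh ÷ 150 h = 0.175 kW = 175 W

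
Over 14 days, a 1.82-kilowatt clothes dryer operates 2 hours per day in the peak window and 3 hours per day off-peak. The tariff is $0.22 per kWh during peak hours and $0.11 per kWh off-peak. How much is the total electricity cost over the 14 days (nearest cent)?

Peak energy = 1.82 kW × 2 h × 14 = 50.96 kWh
Off-peak energy = 1.82 kW × 3 h × 14 = 76.44 kWh
Cost = 50.96 × $0.22 + 76.44 × $0.11 = $11.2112 + $8.4084 = $19.62

$19.62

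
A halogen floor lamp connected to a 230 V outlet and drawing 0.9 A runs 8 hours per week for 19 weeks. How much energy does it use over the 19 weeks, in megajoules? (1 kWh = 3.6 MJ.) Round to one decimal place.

113.3 MJ

Power = 0.9 A × 230 V = 207 W = 0.207 kW
Runtime = 8 h/week × 19 weeks = 152 h
Energy = 0.207 kW × 152 h = 31.464 kWh
= 31.464 × 3.6 MJ = 113.3 MJ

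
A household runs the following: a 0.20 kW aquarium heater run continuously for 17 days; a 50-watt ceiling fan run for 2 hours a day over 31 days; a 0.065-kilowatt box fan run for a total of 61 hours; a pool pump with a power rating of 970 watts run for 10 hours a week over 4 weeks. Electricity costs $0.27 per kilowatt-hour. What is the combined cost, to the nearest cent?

aquarium heater: Runtime = 24 h × 17 = 408 h
aquarium heater: 0.2 kW × 408 h = 81.6 kWh
ceiling fan: Runtime = 2 h/day × 31 days = 62 h
ceiling fan: 0.05 kW × 62 h = 3.1 kWh
box fan: 0.065 kW × 61 h = 3.965 kWh
pool pump: Runtime = 10 h/week × 4 weeks = 40 h
pool pump: 0.97 kW × 40 h = 38.8 kWh
Total energy = 127.465 kWh
Cost = 127.465 × $0.27 = $34.42

$34.42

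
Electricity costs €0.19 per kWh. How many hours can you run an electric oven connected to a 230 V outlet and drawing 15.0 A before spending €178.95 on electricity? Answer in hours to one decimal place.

Power = 15.0 A × 230 V = 3450 W = 3.45 kW
Energy available = €178.95 ÷ €0.19/kWh = 941.8421 kWh
Hours = 941.8421 kWh ÷ 3.45 kW = 273.0 h

273.0 h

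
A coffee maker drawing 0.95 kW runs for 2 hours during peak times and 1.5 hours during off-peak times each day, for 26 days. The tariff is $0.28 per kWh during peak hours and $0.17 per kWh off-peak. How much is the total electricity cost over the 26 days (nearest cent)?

$20.13

Peak energy = 0.95 kW × 2 h × 26 = 49.4 kWh
Off-peak energy = 0.95 kW × 1.5 h × 26 = 37.05 kWh
Cost = 49.4 × $0.28 + 37.05 × $0.17 = $13.832 + $6.2985 = $20.13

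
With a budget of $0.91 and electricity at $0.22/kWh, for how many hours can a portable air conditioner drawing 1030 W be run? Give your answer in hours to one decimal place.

Energy available = $0.91 ÷ $0.22/kWh = 4.1364 kWh
Hours = 4.1364 kWh ÷ 1.03 kW = 4.0 h

4.0 h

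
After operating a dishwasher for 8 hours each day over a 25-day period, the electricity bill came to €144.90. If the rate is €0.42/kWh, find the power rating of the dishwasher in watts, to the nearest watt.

1725 W

Energy = €144.90 ÷ €0.42/kWh = 345 kWh
Runtime = 8 h/day × 25 days = 200 h
Power = 345 kWh ÷ 200 h = 1.725 kW = 1725 W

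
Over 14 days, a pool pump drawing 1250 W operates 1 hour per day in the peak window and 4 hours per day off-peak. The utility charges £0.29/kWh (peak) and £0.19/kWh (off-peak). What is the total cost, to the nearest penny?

£18.38

Peak energy = 1.25 kW × 1 h × 14 = 17.5 kWh
Off-peak energy = 1.25 kW × 4 h × 14 = 70 kWh
Cost = 17.5 × £0.29 + 70 × £0.19 = £5.075 + £13.3 = £18.38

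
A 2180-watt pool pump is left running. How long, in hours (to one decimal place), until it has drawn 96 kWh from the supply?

44.0 h

Hours = 96 kWh ÷ 2.18 kW = 44.0 h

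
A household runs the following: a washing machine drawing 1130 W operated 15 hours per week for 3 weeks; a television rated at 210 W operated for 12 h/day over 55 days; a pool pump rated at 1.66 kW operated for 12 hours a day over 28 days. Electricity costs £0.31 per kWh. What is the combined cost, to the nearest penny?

washing machine: Runtime = 15 h/week × 3 weeks = 45 h
washing machine: 1.13 kW × 45 h = 50.85 kWh
television: Runtime = 12 h/day × 55 days = 660 h
television: 0.21 kW × 660 h = 138.6 kWh
pool pump: Runtime = 12 h/day × 28 days = 336 h
pool pump: 1.66 kW × 336 h = 557.76 kWh
Total energy = 747.21 kWh
Cost = 747.21 × £0.31 = £231.64

£231.64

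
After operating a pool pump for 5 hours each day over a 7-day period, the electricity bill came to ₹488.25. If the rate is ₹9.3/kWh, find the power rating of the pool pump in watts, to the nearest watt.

1500 W

Energy = ₹488.25 ÷ ₹9.3/kWh = 52.5 kWh
Runtime = 5 h/day × 7 days = 35 h
Power = 52.5 kWh ÷ 35 h = 1.5 kW = 1500 W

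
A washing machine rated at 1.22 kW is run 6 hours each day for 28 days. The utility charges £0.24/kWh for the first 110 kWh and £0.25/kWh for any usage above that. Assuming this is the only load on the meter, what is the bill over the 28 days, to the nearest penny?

£50.14

Runtime = 6 h/day × 28 days = 168 h
Energy = 1.22 kW × 168 h = 204.96 kWh
Tier 1 (0–110 kWh): 110 × £0.24 = £26.4
Above 110 kWh: 94.96 × £0.25 = £23.74
Bill = £50.14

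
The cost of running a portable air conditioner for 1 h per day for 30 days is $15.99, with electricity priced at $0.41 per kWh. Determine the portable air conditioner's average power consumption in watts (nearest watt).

Energy = $15.99 ÷ $0.41/kWh = 39 kWh
Runtime = 1 h/day × 30 days = 30 h
Power = 39 kWh ÷ 30 h = 1.3 kW = 1300 W

1300 W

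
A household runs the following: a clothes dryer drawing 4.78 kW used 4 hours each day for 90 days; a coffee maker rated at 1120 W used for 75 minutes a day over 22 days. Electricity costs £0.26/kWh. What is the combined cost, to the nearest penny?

£455.42

clothes dryer: Runtime = 4 h/day × 90 days = 360 h
clothes dryer: 4.78 kW × 360 h = 1720.8 kWh
coffee maker: Runtime = 75 min × 22 = 1650 min = 27.5 h
coffee maker: 1.12 kW × 27.5 h = 30.8 kWh
Total energy = 1751.6 kWh
Cost = 1751.6 × £0.26 = £455.42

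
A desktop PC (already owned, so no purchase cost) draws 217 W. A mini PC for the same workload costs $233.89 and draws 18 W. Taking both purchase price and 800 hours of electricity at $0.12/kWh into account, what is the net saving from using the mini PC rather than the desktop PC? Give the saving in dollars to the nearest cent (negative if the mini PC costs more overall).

-$214.79

desktop PC: $0.00 + (217/1000) kW × 800 h × $0.12 = $0.00 + $20.832 = $20.832
mini PC: $233.89 + (18/1000) kW × 800 h × $0.12 = $233.89 + $1.728 = $235.618
Saving = $20.832 − $235.618 = −$214.786 → -$214.79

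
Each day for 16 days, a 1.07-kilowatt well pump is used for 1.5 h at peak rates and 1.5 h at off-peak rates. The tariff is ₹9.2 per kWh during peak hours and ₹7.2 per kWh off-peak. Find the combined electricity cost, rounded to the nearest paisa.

Peak energy = 1.07 kW × 1.5 h × 16 = 25.68 kWh
Off-peak energy = 1.07 kW × 1.5 h × 16 = 25.68 kWh
Cost = 25.68 × ₹9.2 + 25.68 × ₹7.2 = ₹236.256 + ₹184.896 = ₹421.15

₹421.15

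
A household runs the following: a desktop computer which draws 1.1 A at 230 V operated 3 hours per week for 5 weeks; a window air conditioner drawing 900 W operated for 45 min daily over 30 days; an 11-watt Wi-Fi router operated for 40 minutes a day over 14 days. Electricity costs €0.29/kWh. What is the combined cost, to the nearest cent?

€7.00

desktop computer: Power = 1.1 A × 230 V = 253 W = 0.253 kW
desktop computer: Runtime = 3 h/week × 5 weeks = 15 h
desktop computer: 0.253 kW × 15 h = 3.795 kWh
window air conditioner: Runtime = 45 min × 30 = 1350 min = 22.5 h
window air conditioner: 0.9 kW × 22.5 h = 20.25 kWh
Wi-Fi router: Runtime = 40 min × 14 = 560 min = 9.333333… h
Wi-Fi router: 0.011 kW × 9.333333… h = 0.102666… kWh
Total energy = 24.147666… kWh
Cost = 24.147666… × €0.29 = €7.00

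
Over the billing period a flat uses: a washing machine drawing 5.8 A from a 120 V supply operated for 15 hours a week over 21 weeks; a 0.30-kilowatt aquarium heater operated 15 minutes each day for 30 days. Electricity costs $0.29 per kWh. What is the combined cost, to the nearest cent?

$64.23

washing machine: Power = 5.8 A × 120 V = 696 W = 0.696 kW
washing machine: Runtime = 15 h/week × 21 weeks = 315 h
washing machine: 0.696 kW × 315 h = 219.24 kWh
aquarium heater: Runtime = 15 min × 30 = 450 min = 7.5 h
aquarium heater: 0.3 kW × 7.5 h = 2.25 kWh
Total energy = 221.49 kWh
Cost = 221.49 × $0.29 = $64.23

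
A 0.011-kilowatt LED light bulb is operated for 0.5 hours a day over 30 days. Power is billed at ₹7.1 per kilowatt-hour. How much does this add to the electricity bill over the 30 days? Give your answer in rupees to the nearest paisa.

₹1.17

Runtime = 0.5 h/day × 30 days = 15 h
Energy = 0.011 kW × 15 h = 0.165 kWh
Cost = 0.165 kWh × ₹7.1/kWh = ₹1.17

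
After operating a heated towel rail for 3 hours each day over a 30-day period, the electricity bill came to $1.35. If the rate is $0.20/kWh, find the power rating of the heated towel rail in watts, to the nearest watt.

75 W

Energy = $1.35 ÷ $0.20/kWh = 6.75 kWh
Runtime = 3 h/day × 30 days = 90 h
Power = 6.75 kWh ÷ 90 h = 0.075 kW = 75 W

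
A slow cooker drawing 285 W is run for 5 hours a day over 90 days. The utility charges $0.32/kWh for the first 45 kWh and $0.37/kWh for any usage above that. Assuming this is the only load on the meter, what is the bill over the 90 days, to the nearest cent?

Runtime = 5 h/day × 90 days = 450 h
Energy = 0.285 kW × 450 h = 128.25 kWh
Tier 1 (0–45 kWh): 45 × $0.32 = $14.4
Above 45 kWh: 83.25 × $0.37 = $30.8025
Bill = $45.20

$45.20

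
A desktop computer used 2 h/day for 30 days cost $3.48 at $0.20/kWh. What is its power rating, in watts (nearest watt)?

290 W

Energy = $3.48 ÷ $0.20/kWh = 17.4 kWh
Runtime = 2 h/day × 30 days = 60 h
Power = 17.4 kWh ÷ 60 h = 0.29 kW = 290 W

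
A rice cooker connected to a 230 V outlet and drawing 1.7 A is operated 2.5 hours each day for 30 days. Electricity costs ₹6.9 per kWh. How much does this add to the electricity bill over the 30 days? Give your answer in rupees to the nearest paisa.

Power = 1.7 A × 230 V = 391 W = 0.391 kW
Runtime = 2.5 h/day × 30 days = 75 h
Energy = 0.391 kW × 75 h = 29.325 kWh
Cost = 29.325 kWh × ₹6.9/kWh = ₹202.34

₹202.34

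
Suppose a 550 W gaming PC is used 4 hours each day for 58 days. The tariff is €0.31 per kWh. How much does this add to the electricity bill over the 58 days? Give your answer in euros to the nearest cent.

Runtime = 4 h/day × 58 days = 232 h
Energy = 0.55 kW × 232 h = 127.6 kWh
Cost = 127.6 kWh × €0.31/kWh = €39.56

€39.56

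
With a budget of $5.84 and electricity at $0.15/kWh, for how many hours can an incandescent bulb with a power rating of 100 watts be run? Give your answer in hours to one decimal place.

389.3 h

Energy available = $5.84 ÷ $0.15/kWh = 38.9333 kWh
Hours = 38.9333 kWh ÷ 0.1 kW = 389.3 h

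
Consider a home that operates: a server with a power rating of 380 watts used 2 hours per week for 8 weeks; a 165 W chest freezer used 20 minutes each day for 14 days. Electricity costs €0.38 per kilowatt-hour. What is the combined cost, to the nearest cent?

server: Runtime = 2 h/week × 8 weeks = 16 h
server: 0.38 kW × 16 h = 6.08 kWh
chest freezer: Runtime = 20 min × 14 = 280 min = 4.666666… h
chest freezer: 0.165 kW × 4.666666… h = 0.77 kWh
Total energy = 6.85 kWh
Cost = 6.85 × €0.38 = €2.60

€2.60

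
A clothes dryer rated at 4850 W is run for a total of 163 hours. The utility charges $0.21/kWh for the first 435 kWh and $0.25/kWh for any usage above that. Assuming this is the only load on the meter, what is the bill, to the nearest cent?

Energy = 4.85 kW × 163 h = 790.55 kWh
Tier 1 (0–435 kWh): 435 × $0.21 = $91.35
Above 435 kWh: 355.55 × $0.25 = $88.8875
Bill = $180.24

$180.24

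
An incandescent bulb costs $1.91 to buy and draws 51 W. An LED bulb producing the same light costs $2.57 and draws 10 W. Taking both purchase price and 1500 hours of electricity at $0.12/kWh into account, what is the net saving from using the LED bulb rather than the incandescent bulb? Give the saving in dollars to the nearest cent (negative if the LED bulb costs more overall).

$6.72

incandescent bulb: $1.91 + (51/1000) kW × 1500 h × $0.12 = $1.91 + $9.18 = $11.09
LED bulb: $2.57 + (10/1000) kW × 1500 h × $0.12 = $2.57 + $1.8 = $4.37
Saving = $11.09 − $4.37 = $6.72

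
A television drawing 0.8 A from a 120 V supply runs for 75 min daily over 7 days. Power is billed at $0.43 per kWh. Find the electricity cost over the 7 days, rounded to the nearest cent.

Power = 0.8 A × 120 V = 96 W = 0.096 kW
Runtime = 75 min × 7 = 525 min = 8.75 h
Energy = 0.096 kW × 8.75 h = 0.84 kWh
Cost = 0.84 kWh × $0.43/kWh = $0.36

$0.36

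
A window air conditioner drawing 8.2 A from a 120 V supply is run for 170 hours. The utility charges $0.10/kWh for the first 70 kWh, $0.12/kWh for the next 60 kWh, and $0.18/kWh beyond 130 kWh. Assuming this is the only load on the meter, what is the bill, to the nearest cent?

Power = 8.2 A × 120 V = 984 W = 0.984 kW
Energy = 0.984 kW × 170 h = 167.28 kWh
Tier 1 (0–70 kWh): 70 × $0.10 = $7
Tier 2 (70–130 kWh): 60 × $0.12 = $7.2
Above 130 kWh: 37.28 × $0.18 = $6.7104
Bill = $20.91

$20.91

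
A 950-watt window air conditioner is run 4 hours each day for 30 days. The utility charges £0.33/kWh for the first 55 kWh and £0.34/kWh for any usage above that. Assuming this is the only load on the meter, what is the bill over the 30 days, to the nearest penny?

Runtime = 4 h/day × 30 days = 120 h
Energy = 0.95 kW × 120 h = 114 kWh
Tier 1 (0–55 kWh): 55 × £0.33 = £18.15
Above 55 kWh: 59 × £0.34 = £20.06
Bill = £38.21

£38.21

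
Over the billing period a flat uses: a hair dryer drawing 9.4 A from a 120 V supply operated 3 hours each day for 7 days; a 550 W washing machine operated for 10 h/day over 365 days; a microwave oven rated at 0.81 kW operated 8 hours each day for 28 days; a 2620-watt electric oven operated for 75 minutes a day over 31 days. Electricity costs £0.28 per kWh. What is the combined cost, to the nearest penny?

hair dryer: Power = 9.4 A × 120 V = 1128 W = 1.128 kW
hair dryer: Runtime = 3 h/day × 7 days = 21 h
hair dryer: 1.128 kW × 21 h = 23.688 kWh
washing machine: Runtime = 10 h/day × 365 days = 3650 h
washing machine: 0.55 kW × 3650 h = 2007.5 kWh
microwave oven: Runtime = 8 h/day × 28 days = 224 h
microwave oven: 0.81 kW × 224 h = 181.44 kWh
electric oven: Runtime = 75 min × 31 = 2325 min = 38.75 h
electric oven: 2.62 kW × 38.75 h = 101.525 kWh
Total energy = 2314.153 kWh
Cost = 2314.153 × £0.28 = £647.96

£647.96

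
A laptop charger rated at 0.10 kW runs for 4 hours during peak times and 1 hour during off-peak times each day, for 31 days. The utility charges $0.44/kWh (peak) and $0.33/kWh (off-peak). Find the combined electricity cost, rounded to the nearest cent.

Peak energy = 0.1 kW × 4 h × 31 = 12.4 kWh
Off-peak energy = 0.1 kW × 1 h × 31 = 3.1 kWh
Cost = 12.4 × $0.44 + 3.1 × $0.33 = $5.456 + $1.023 = $6.48

$6.48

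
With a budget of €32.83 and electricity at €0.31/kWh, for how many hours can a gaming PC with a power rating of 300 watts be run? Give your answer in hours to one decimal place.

353.0 h

Energy available = €32.83 ÷ €0.31/kWh = 105.9032 kWh
Hours = 105.9032 kWh ÷ 0.3 kW = 353.0 h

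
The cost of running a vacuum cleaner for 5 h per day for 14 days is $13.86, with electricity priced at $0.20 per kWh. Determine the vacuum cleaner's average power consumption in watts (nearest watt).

Energy = $13.86 ÷ $0.20/kWh = 69.3 kWh
Runtime = 5 h/day × 14 days = 70 h
Power = 69.3 kWh ÷ 70 h = 0.99 kW = 990 W

990 W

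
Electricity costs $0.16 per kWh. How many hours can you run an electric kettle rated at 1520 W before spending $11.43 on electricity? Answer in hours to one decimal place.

47.0 h

Energy available = $11.43 ÷ $0.16/kWh = 71.4375 kWh
Hours = 71.4375 kWh ÷ 1.52 kW = 47.0 h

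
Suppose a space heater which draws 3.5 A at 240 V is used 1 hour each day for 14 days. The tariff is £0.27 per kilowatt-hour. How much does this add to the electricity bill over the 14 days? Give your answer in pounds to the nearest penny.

Power = 3.5 A × 240 V = 840 W = 0.84 kW
Runtime = 1 h/day × 14 days = 14 h
Energy = 0.84 kW × 14 h = 11.76 kWh
Cost = 11.76 kWh × £0.27/kWh = £3.18

£3.18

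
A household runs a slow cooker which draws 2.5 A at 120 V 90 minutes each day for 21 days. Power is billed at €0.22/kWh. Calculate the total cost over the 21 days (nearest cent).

Power = 2.5 A × 120 V = 300 W = 0.3 kW
Runtime = 90 min × 21 = 1890 min = 31.5 h
Energy = 0.3 kW × 31.5 h = 9.45 kWh
Cost = 9.45 kWh × €0.22/kWh = €2.08

€2.08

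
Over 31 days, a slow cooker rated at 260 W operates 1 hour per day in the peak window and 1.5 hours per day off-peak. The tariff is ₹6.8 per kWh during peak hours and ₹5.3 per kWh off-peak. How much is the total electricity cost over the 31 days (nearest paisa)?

Peak energy = 0.26 kW × 1 h × 31 = 8.06 kWh
Off-peak energy = 0.26 kW × 1.5 h × 31 = 12.09 kWh
Cost = 8.06 × ₹6.8 + 12.09 × ₹5.3 = ₹54.808 + ₹64.077 = ₹118.89

₹118.89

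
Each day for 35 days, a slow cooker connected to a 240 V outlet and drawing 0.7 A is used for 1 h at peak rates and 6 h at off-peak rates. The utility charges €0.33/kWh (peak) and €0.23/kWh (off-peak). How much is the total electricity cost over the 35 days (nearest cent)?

Power = 0.7 A × 240 V = 168 W = 0.168 kW
Peak energy = 0.168 kW × 1 h × 35 = 5.88 kWh
Off-peak energy = 0.168 kW × 6 h × 35 = 35.28 kWh
Cost = 5.88 × €0.33 + 35.28 × €0.23 = €1.9404 + €8.1144 = €10.05

€10.05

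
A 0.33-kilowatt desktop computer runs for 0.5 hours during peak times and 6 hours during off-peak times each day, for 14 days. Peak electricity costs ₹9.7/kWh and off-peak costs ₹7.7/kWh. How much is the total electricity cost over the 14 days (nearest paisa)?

₹235.85

Peak energy = 0.33 kW × 0.5 h × 14 = 2.31 kWh
Off-peak energy = 0.33 kW × 6 h × 14 = 27.72 kWh
Cost = 2.31 × ₹9.7 + 27.72 × ₹7.7 = ₹22.407 + ₹213.444 = ₹235.85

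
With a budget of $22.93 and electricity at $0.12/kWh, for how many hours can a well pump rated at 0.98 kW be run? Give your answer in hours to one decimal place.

Energy available = $22.93 ÷ $0.12/kWh = 191.0833 kWh
Hours = 191.0833 kWh ÷ 0.98 kW = 195.0 h

195.0 h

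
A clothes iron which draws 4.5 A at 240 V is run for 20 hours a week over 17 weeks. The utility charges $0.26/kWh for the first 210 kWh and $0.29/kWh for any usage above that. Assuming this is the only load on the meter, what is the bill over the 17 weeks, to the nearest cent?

$100.19

Power = 4.5 A × 240 V = 1080 W = 1.08 kW
Runtime = 20 h/week × 17 weeks = 340 h
Energy = 1.08 kW × 340 h = 367.2 kWh
Tier 1 (0–210 kWh): 210 × $0.26 = $54.6
Above 210 kWh: 157.2 × $0.29 = $45.588
Bill = $100.19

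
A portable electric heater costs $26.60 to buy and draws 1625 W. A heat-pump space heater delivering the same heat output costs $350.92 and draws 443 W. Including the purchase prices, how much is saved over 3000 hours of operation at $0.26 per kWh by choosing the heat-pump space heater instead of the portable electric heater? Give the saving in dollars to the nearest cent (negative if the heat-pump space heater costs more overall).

portable electric heater: $26.60 + (1625/1000) kW × 3000 h × $0.26 = $26.60 + $1267.5 = $1294.1
heat-pump space heater: $350.92 + (443/1000) kW × 3000 h × $0.26 = $350.92 + $345.54 = $696.46
Saving = $1294.1 − $696.46 = $597.64

$597.64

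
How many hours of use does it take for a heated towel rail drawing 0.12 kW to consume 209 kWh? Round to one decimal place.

1741.7 h

Hours = 209 kWh ÷ 0.12 kW = 1741.7 h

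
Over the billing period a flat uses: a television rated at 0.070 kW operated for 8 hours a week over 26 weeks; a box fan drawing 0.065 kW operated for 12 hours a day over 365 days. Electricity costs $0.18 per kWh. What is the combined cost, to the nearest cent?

television: Runtime = 8 h/week × 26 weeks = 208 h
television: 0.07 kW × 208 h = 14.56 kWh
box fan: Runtime = 12 h/day × 365 days = 4380 h
box fan: 0.065 kW × 4380 h = 284.7 kWh
Total energy = 299.26 kWh
Cost = 299.26 × $0.18 = $53.87

$53.87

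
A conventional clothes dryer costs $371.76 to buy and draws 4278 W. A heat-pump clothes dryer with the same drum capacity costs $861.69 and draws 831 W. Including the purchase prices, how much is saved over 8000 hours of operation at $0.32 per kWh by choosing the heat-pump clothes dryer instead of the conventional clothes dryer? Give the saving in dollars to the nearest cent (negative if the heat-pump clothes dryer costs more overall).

conventional clothes dryer: $371.76 + (4278/1000) kW × 8000 h × $0.32 = $371.76 + $10951.68 = $11323.44
heat-pump clothes dryer: $861.69 + (831/1000) kW × 8000 h × $0.32 = $861.69 + $2127.36 = $2989.05
Saving = $11323.44 − $2989.05 = $8334.39

$8334.39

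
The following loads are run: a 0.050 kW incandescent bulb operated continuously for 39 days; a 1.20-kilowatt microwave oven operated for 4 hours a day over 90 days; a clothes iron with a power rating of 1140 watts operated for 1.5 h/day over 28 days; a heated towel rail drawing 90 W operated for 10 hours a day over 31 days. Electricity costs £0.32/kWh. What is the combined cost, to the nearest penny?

£177.47

incandescent bulb: Runtime = 24 h × 39 = 936 h
incandescent bulb: 0.05 kW × 936 h = 46.8 kWh
microwave oven: Runtime = 4 h/day × 90 days = 360 h
microwave oven: 1.2 kW × 360 h = 432 kWh
clothes iron: Runtime = 1.5 h/day × 28 days = 42 h
clothes iron: 1.14 kW × 42 h = 47.88 kWh
heated towel rail: Runtime = 10 h/day × 31 days = 310 h
heated towel rail: 0.09 kW × 310 h = 27.9 kWh
Total energy = 554.58 kWh
Cost = 554.58 × £0.32 = £177.47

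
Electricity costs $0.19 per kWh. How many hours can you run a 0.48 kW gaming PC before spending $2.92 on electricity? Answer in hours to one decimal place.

Energy available = $2.92 ÷ $0.19/kWh = 15.3684 kWh
Hours = 15.3684 kWh ÷ 0.48 kW = 32.0 h

32.0 h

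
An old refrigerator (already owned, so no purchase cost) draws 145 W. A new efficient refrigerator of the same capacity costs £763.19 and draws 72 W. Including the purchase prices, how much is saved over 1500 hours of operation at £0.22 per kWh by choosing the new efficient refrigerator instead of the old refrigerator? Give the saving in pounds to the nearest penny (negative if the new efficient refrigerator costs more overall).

-£739.10

old refrigerator: £0.00 + (145/1000) kW × 1500 h × £0.22 = £0.00 + £47.85 = £47.85
new efficient refrigerator: £763.19 + (72/1000) kW × 1500 h × £0.22 = £763.19 + £23.76 = £786.95
Saving = £47.85 − £786.95 = −£739.1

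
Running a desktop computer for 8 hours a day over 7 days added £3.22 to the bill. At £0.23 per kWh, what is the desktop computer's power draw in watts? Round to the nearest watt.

Energy = £3.22 ÷ £0.23/kWh = 14 kWh
Runtime = 8 h/day × 7 days = 56 h
Power = 14 kWh ÷ 56 h = 0.25 kW = 250 W

250 W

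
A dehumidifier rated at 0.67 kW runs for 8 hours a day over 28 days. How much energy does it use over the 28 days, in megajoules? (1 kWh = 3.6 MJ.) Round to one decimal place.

540.3 MJ

Runtime = 8 h/day × 28 days = 224 h
Energy = 0.67 kW × 224 h = 150.08 kWh
= 150.08 × 3.6 MJ = 540.3 MJ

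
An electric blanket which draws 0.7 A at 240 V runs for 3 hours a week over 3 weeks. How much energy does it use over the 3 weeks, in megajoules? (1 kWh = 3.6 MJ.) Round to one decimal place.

Power = 0.7 A × 240 V = 168 W = 0.168 kW
Runtime = 3 h/week × 3 weeks = 9 h
Energy = 0.168 kW × 9 h = 1.512 kWh
= 1.512 × 3.6 MJ = 5.4 MJ

5.4 MJ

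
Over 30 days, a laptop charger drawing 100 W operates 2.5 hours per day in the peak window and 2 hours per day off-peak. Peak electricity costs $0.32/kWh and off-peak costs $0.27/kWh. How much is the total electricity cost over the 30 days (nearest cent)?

$4.02

Peak energy = 0.1 kW × 2.5 h × 30 = 7.5 kWh
Off-peak energy = 0.1 kW × 2 h × 30 = 6 kWh
Cost = 7.5 × $0.32 + 6 × $0.27 = $2.4 + $1.62 = $4.02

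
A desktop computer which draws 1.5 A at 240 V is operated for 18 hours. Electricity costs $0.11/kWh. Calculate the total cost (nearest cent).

Power = 1.5 A × 240 V = 360 W = 0.36 kW
Energy = 0.36 kW × 18 h = 6.48 kWh
Cost = 6.48 kWh × $0.11/kWh = $0.71

$0.71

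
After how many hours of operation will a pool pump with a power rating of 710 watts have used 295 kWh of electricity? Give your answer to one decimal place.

415.5 h

Hours = 295 kWh ÷ 0.71 kW = 415.5 h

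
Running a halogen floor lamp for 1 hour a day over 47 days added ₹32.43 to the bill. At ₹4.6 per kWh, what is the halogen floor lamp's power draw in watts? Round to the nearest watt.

Energy = ₹32.43 ÷ ₹4.6/kWh = 7.05 kWh
Runtime = 1 h/day × 47 days = 47 h
Power = 7.05 kWh ÷ 47 h = 0.15 kW = 150 W

150 W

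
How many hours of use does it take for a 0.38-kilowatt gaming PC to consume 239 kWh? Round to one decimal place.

Hours = 239 kWh ÷ 0.38 kW = 628.9 h

628.9 h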